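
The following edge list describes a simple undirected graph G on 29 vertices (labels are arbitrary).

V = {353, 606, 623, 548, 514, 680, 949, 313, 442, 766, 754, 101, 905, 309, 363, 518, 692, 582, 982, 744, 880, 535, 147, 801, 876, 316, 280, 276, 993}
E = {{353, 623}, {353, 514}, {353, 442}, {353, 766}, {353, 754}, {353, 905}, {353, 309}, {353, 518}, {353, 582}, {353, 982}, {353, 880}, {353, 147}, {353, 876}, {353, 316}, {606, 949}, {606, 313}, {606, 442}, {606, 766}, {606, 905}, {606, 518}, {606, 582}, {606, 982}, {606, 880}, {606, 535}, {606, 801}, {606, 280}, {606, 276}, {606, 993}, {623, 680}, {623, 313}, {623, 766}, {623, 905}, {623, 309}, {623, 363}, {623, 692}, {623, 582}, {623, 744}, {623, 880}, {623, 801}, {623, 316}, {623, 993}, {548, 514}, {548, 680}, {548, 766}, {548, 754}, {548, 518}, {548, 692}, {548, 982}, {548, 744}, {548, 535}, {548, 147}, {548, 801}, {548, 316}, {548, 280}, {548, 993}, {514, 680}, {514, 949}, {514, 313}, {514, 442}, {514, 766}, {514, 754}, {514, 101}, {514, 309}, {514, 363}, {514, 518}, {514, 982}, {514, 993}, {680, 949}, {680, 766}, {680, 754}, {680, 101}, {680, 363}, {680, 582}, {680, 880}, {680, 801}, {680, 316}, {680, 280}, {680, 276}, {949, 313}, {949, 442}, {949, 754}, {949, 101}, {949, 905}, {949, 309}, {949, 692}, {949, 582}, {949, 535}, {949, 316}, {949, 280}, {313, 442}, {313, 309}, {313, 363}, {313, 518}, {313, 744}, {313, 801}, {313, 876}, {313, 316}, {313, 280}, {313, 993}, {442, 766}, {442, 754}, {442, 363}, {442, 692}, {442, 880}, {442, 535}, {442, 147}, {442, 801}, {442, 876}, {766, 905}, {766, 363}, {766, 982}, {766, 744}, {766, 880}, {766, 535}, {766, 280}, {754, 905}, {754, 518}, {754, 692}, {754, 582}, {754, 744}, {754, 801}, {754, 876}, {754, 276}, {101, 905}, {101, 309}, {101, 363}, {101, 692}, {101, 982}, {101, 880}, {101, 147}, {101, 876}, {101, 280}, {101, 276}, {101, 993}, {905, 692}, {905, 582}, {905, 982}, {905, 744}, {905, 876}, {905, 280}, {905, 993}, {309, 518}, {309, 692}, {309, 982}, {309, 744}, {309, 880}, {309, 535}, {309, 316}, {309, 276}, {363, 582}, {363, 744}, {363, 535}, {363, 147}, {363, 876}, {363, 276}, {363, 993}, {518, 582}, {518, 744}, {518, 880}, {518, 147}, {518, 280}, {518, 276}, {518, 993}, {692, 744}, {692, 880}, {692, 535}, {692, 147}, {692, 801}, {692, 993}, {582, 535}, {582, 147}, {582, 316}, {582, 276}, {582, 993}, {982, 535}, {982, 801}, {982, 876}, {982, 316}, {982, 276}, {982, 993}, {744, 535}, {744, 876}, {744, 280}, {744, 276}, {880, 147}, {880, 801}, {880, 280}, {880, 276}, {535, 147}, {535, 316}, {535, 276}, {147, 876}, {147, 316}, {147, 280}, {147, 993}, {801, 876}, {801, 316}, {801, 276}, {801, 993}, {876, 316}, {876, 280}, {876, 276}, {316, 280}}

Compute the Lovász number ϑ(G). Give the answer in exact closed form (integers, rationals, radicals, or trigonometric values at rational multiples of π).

sqrt(29)

Vertex 766 has 14 neighbors: 353, 606, 623, 548, 514, 680, 442, 905, 363, 982, 744, 880, 535, 280.
deg(353) = 14; N(353) = {623, 514, 442, 766, 754, 905, 309, 518, 582, 982, 880, 147, 876, 316}.
N(363) = {623, 514, 680, 313, 442, 766, 101, 582, 744, 535, 147, 876, 276, 993}, |N(363)| = 14.
deg(754) = 14; N(754) = {353, 548, 514, 680, 949, 442, 905, 518, 692, 582, 744, 801, 876, 276}.
Regular of degree 14 on 29 vertices: Paley(29): SR with (k,λ,μ)=(14,6,7).
A has 3 distinct eigenvalues ≈ [14.0, 2.19258, -3.19258].
With N=29: ϑ(G) = 29·(-(-sqrt(29)/2 - 1/2))/(14−(-sqrt(29)/2 - 1/2)) = sqrt(29).
≈ 5.38516 (to 5 d.p.).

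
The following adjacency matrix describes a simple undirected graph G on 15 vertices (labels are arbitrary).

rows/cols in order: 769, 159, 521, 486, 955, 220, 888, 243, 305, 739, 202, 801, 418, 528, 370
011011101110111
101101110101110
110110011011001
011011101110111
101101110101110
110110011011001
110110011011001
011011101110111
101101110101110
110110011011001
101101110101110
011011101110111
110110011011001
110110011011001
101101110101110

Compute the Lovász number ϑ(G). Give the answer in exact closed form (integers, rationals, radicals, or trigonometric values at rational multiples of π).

deg(739) = 9; N(739) = {769, 159, 486, 955, 243, 305, 202, 801, 370}.
N(528) = {769, 159, 486, 955, 243, 305, 202, 801, 370}, |N(528)| = 9.
N(888) = {769, 159, 486, 955, 243, 305, 202, 801, 370}, |N(888)| = 9.
N(305) = {769, 521, 486, 220, 888, 243, 739, 801, 418, 528}, |N(305)| = 10.
G = K_{6,5,4}: α = 6 = χ(Ḡ), so ϑ = 6.
≈ 6.00000 (to 5 d.p.).
Lovász sandwich 6 ≤ 6 ≤ 6: collapsed.

6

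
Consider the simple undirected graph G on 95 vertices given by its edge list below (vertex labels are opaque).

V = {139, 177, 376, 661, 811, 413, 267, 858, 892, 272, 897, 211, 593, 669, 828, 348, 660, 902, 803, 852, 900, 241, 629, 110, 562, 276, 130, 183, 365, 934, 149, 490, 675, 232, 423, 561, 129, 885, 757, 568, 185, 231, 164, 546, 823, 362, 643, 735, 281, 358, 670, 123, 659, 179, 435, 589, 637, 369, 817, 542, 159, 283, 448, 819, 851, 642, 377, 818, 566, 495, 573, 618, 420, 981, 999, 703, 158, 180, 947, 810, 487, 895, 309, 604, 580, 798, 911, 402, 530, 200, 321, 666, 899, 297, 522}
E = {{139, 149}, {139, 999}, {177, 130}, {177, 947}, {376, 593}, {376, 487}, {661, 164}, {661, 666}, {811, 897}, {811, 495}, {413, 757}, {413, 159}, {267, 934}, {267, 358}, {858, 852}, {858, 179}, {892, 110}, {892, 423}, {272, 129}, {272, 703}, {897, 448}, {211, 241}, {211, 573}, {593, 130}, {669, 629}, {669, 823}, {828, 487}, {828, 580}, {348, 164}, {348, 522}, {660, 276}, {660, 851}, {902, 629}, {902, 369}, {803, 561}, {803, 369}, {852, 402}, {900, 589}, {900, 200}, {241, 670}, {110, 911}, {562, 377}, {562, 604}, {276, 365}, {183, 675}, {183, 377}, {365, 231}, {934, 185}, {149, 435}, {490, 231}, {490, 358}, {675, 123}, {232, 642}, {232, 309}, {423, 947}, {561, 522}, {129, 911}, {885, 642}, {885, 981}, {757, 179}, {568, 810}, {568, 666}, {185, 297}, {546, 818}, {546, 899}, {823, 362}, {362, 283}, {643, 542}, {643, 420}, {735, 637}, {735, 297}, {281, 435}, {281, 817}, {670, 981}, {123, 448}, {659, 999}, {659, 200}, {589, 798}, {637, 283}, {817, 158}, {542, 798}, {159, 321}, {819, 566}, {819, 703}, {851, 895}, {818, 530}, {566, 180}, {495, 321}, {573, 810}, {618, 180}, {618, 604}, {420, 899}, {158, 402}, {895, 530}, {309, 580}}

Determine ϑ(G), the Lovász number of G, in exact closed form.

95*cos(pi/95)/(cos(pi/95) + 1)

N(703) = {272, 819}, |N(703)| = 2.
N(810) = {568, 573}, |N(810)| = 2.
deg(164) = 2; N(164) = {661, 348}.
N(348) = {164, 522}, |N(348)| = 2.
Regular of degree 2 on 95 vertices: the odd cycle C_{95}.
spec(A) ≈ [2.0, 1.996, 1.983, 1.961, 1.93, 1.892, 1.845, 1.789, 1.727, 1.656, 1.578, 1.494, 1.402, 1.305, 1.202, 1.094, 0.981, 0.864, 0.742, 0.618, 0.491, 0.362, 0.231, 0.099, -0.033, -0.165, -0.297, -0.427, -0.555, -0.681, -0.803, -0.923, -1.038, -1.149, -1.254, -1.355, -1.449, -1.537, -1.618, -1.692, -1.759, -1.818, -1.869, -1.912, -1.947, -1.973, -1.99, -1.999] (distinct, 3 d.p.).
ϑ = −N·λ_min/(λ_max−λ_min) = −95·(-2*cos(pi/95))/(2−(-2*cos(pi/95))) = 95*cos(pi/95)/(cos(pi/95) + 1).
= 47.4870113… (decimal).
47 ≤ 95*cos(pi/95)/(cos(pi/95) + 1) ≤ 48: both strict.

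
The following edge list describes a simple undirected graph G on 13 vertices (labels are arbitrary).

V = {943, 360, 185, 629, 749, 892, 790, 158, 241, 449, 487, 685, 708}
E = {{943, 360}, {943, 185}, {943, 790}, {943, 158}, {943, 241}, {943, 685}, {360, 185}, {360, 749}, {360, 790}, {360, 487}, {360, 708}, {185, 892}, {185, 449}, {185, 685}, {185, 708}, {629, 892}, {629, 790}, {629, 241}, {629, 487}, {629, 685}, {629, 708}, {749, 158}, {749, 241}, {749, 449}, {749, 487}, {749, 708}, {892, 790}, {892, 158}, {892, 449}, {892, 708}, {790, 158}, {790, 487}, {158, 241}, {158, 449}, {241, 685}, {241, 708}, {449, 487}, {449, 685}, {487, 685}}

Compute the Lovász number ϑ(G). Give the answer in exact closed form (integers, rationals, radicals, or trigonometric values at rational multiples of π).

sqrt(13)

N(708) = {360, 185, 629, 749, 892, 241}, |N(708)| = 6.
Vertex 360 has 6 neighbors: 943, 185, 749, 790, 487, 708.
Vertex 749 has 6 neighbors: 360, 158, 241, 449, 487, 708.
deg(790) = 6; N(790) = {943, 360, 629, 892, 158, 487}.
deg(v) = 6 for all v (|V|=13); strongly regular (13,6,2,3).
Distinct eigenvalues (to 4 d.p.): [6.0, 1.3028, -2.3028].
With N=13: ϑ(G) = 13·(-(-sqrt(13)/2 - 1/2))/(6−(-sqrt(13)/2 - 1/2)) = sqrt(13).
ϑ(G) ≈ 3.6055513.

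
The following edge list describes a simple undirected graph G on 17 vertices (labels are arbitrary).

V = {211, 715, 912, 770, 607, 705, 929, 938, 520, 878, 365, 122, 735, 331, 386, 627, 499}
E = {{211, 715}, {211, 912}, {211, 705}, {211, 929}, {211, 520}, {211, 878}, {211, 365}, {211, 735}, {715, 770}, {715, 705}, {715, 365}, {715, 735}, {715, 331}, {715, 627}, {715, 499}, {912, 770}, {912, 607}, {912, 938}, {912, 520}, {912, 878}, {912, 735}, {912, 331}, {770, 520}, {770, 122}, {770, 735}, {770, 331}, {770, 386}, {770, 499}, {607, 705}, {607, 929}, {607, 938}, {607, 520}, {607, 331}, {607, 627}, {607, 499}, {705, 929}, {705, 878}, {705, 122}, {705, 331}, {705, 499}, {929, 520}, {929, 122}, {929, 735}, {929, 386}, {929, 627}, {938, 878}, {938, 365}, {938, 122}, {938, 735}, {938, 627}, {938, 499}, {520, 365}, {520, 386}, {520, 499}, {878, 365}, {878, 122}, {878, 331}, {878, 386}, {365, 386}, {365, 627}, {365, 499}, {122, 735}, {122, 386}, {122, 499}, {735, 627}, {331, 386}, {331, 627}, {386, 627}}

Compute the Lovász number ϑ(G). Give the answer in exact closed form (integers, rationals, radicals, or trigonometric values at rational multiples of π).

deg(122) = 8; N(122) = {770, 705, 929, 938, 878, 735, 386, 499}.
deg(929) = 8; N(929) = {211, 607, 705, 520, 122, 735, 386, 627}.
N(705) = {211, 715, 607, 929, 878, 122, 331, 499}, |N(705)| = 8.
deg(938) = 8; N(938) = {912, 607, 878, 365, 122, 735, 627, 499}.
G on 17 vertices is 8-regular; Paley(17): SR with (k,λ,μ)=(8,3,4).
Distinct eigenvalues (to 4 d.p.): [8.0, 1.5616, -2.5616].
With N=17: ϑ(G) = 17·(-(-sqrt(17)/2 - 1/2))/(8−(-sqrt(17)/2 - 1/2)) = sqrt(17).
≈ 4.1231 (to 4 d.p.).

sqrt(17)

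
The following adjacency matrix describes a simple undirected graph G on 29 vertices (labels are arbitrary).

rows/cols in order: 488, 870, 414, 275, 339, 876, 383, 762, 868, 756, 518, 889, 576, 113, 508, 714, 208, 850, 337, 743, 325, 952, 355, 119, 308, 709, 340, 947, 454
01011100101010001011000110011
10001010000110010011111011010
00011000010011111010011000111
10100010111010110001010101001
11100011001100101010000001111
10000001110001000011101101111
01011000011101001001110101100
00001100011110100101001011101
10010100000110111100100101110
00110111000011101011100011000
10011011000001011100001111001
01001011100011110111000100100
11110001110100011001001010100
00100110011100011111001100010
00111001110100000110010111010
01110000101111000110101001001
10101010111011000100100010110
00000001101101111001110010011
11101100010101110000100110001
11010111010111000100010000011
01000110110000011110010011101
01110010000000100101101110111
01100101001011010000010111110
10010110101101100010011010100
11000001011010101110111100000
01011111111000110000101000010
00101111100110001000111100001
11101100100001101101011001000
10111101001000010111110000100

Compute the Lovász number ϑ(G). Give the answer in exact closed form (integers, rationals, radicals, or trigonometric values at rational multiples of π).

Vertex 308 has 14 neighbors: 488, 870, 762, 756, 518, 576, 508, 208, 850, 337, 325, 952, 355, 119.
Vertex 952 has 14 neighbors: 870, 414, 275, 383, 508, 850, 743, 325, 355, 119, 308, 340, 947, 454.
N(340) = {414, 339, 876, 383, 762, 868, 889, 576, 208, 325, 952, 355, 119, 454}, |N(340)| = 14.
N(762) = {339, 876, 756, 518, 889, 576, 508, 850, 743, 355, 308, 709, 340, 454}, |N(762)| = 14.
deg(v) = 14 for all v (|V|=29); Paley(29): SR with (k,λ,μ)=(14,6,7).
A has 3 distinct eigenvalues ≈ [14.0, 2.193, -3.193].
Lovász (edge-transitive): ϑ = −29·(-sqrt(29)/2 - 1/2)/((14)−(-sqrt(29)/2 - 1/2)) = sqrt(29).
≈ 5.38516 (to 5 d.p.).

sqrt(29)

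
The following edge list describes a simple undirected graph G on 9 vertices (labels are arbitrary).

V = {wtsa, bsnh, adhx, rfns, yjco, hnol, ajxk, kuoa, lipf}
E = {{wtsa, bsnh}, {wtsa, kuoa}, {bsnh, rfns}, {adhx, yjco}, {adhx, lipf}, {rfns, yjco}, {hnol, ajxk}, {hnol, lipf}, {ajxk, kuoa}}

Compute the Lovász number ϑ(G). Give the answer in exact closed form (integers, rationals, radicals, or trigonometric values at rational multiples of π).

deg(lipf) = 2; N(lipf) = {adhx, hnol}.
Vertex ajxk has 2 neighbors: hnol, kuoa.
Vertex yjco has 2 neighbors: adhx, rfns.
deg(rfns) = 2; N(rfns) = {bsnh, yjco}.
deg(v) = 2 for all v (|V|=9); the odd cycle C_{9}.
The 5 distinct eigenvalues: [2.0, 1.53209, 0.3473, -1.0, -1.87939].
λ_max=2, λ_min=-2*cos(pi/9); ϑ = −9·λ_min/(λ_max−λ_min) = 9*cos(pi/9)/(cos(pi/9) + 1).
Numerically 4.360089581.
Sandwich: α(G)=4 ≤ ϑ(G)=9*cos(pi/9)/(cos(pi/9) + 1) ≤ χ(Ḡ)=5 (both strict).

9*cos(pi/9)/(cos(pi/9) + 1)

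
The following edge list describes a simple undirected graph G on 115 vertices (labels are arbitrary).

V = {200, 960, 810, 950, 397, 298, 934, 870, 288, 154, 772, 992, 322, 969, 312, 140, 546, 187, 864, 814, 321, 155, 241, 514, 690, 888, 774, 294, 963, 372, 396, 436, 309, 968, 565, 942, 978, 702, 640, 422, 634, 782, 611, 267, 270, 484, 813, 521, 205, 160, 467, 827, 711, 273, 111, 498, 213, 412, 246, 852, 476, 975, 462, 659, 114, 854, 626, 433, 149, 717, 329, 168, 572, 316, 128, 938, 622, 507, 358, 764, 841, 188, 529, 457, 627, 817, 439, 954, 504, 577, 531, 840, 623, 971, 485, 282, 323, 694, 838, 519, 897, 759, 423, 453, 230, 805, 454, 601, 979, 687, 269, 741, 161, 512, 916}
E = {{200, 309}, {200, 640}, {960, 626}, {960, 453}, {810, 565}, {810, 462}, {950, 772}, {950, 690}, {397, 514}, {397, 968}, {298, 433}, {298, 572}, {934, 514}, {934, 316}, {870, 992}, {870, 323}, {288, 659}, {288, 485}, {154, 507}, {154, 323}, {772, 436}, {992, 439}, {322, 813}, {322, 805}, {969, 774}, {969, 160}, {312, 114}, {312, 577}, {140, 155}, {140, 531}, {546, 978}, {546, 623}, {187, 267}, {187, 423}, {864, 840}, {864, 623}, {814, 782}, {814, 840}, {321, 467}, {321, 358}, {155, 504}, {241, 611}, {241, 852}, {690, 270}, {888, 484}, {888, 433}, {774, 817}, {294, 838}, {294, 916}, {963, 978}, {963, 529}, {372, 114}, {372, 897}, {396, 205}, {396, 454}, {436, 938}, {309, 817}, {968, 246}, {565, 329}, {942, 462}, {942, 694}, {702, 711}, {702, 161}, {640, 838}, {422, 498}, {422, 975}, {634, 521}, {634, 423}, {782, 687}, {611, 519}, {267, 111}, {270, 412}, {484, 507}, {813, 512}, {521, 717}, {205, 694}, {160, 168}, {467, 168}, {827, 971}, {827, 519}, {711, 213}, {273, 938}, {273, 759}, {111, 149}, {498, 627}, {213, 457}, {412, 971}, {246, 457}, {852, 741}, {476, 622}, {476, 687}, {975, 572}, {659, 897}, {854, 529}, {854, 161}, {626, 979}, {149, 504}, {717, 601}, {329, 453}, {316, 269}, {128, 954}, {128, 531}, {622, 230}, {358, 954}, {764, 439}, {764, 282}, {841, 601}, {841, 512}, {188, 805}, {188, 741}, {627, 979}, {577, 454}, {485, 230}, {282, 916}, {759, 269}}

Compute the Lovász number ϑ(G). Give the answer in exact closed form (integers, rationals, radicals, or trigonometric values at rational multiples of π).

deg(273) = 2; N(273) = {938, 759}.
Vertex 529 has 2 neighbors: 963, 854.
N(813) = {322, 512}, |N(813)| = 2.
Vertex 161 has 2 neighbors: 702, 854.
Every vertex has degree 2 (N=115); connected 2-regular on 115 ⇒ C_{115}.
A has 58 distinct eigenvalues ≈ [2.0, 1.99702, 1.98807, 1.97319, 1.95243, 1.92583, 1.89349, 1.8555, 1.81197, 1.76304, 1.70884, 1.64954, 1.58532, 1.51637, 1.44289, 1.36511, 1.28325, 1.19756, 1.1083, 1.01573, 0.92013, 0.82178, 0.72098, 0.61803, 0.51324, 0.40691, 0.29937, 0.19094, 0.08193, -0.02732, -0.13648, -0.24524, -0.35327, -0.46025, -0.56585, -0.66976, -0.77167, -0.87128, -0.96829, -1.06241, -1.15336, -1.24087, -1.32467, -1.40452, -1.48018, -1.55142, -1.61803, -1.67982, -1.73659, -1.78817, -1.83442, -1.8752, -1.91038, -1.93985, -1.96354, -1.98137, -1.99329, -1.99925].
λ_max=2, λ_min=-2*cos(pi/115); ϑ = −115·λ_min/(λ_max−λ_min) = 115*cos(pi/115)/(cos(pi/115) + 1).
≈ 57.48927083 (to 8 d.p.).
α=57, χ(Ḡ)=58; ϑ=115*cos(pi/115)/(cos(pi/115) + 1) lies between (both strict).

115*cos(pi/115)/(cos(pi/115) + 1)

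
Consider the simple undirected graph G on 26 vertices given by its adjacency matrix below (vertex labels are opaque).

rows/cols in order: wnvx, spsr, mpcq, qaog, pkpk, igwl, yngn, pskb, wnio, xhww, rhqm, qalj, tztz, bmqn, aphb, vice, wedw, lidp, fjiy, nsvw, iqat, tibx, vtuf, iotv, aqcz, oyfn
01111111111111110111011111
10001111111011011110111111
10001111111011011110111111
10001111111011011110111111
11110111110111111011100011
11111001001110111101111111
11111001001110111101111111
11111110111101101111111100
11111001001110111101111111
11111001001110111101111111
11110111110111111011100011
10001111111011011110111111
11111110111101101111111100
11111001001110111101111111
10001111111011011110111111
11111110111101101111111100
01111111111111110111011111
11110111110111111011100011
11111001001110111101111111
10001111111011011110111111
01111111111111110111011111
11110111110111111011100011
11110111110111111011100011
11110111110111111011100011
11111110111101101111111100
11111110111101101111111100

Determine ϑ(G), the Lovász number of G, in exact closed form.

deg(vtuf) = 20; N(vtuf) = {wnvx, spsr, mpcq, qaog, igwl, yngn, pskb, wnio, xhww, qalj, tztz, bmqn, aphb, vice, wedw, fjiy, nsvw, iqat, aqcz, oyfn}.
deg(spsr) = 20; N(spsr) = {wnvx, pkpk, igwl, yngn, pskb, wnio, xhww, rhqm, tztz, bmqn, vice, wedw, lidp, fjiy, iqat, tibx, vtuf, iotv, aqcz, oyfn}.
deg(pkpk) = 20; N(pkpk) = {wnvx, spsr, mpcq, qaog, igwl, yngn, pskb, wnio, xhww, qalj, tztz, bmqn, aphb, vice, wedw, fjiy, nsvw, iqat, aqcz, oyfn}.
N(aphb) = {wnvx, pkpk, igwl, yngn, pskb, wnio, xhww, rhqm, tztz, bmqn, vice, wedw, lidp, fjiy, iqat, tibx, vtuf, iotv, aqcz, oyfn}, |N(aphb)| = 20.
Complete multipartite on [6, 6, 6, 5, 3]: sandwich collapses at ϑ=6.
Numerically 6.000000000.
Check 6 ≤ 6 ≤ 6: collapsed.

6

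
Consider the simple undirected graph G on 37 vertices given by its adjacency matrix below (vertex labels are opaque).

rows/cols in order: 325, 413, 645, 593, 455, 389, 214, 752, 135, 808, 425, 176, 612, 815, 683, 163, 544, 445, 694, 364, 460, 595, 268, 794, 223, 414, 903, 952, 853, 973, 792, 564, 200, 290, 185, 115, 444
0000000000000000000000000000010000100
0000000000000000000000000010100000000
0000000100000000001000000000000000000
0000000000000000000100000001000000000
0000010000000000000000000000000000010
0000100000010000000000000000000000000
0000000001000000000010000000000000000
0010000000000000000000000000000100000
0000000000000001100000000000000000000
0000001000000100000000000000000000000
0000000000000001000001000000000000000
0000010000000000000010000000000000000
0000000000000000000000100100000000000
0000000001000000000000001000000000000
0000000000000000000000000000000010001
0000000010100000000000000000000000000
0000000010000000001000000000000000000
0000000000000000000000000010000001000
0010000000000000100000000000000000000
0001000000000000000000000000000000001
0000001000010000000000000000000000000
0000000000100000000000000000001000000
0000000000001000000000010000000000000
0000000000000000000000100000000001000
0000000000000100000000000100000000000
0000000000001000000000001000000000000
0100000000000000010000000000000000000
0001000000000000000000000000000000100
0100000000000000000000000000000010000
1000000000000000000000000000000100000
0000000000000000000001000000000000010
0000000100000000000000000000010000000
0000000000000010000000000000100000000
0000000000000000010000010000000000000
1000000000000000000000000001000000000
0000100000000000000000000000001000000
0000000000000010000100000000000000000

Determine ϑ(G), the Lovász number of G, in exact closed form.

N(645) = {752, 694}, |N(645)| = 2.
N(115) = {455, 792}, |N(115)| = 2.
Vertex 792 has 2 neighbors: 595, 115.
N(952) = {593, 185}, |N(952)| = 2.
G on 37 vertices is 2-regular; a single 37-cycle (edge-transitive).
spec(A) ≈ [2.0, 1.971, 1.886, 1.746, 1.556, 1.321, 1.049, 0.746, 0.421, 0.085, -0.254, -0.586, -0.9, -1.189, -1.444, -1.657, -1.822, -1.935, -1.993] (distinct, 3 d.p.).
ϑ = −N·λ_min/(λ_max−λ_min) = −37·(-2*cos(pi/37))/(2−(-2*cos(pi/37))) = 37*cos(pi/37)/(cos(pi/37) + 1).
≈ 18.4666 (to 4 d.p.).
α=18, χ(Ḡ)=19; ϑ=37*cos(pi/37)/(cos(pi/37) + 1) lies between (both strict).

37*cos(pi/37)/(cos(pi/37) + 1)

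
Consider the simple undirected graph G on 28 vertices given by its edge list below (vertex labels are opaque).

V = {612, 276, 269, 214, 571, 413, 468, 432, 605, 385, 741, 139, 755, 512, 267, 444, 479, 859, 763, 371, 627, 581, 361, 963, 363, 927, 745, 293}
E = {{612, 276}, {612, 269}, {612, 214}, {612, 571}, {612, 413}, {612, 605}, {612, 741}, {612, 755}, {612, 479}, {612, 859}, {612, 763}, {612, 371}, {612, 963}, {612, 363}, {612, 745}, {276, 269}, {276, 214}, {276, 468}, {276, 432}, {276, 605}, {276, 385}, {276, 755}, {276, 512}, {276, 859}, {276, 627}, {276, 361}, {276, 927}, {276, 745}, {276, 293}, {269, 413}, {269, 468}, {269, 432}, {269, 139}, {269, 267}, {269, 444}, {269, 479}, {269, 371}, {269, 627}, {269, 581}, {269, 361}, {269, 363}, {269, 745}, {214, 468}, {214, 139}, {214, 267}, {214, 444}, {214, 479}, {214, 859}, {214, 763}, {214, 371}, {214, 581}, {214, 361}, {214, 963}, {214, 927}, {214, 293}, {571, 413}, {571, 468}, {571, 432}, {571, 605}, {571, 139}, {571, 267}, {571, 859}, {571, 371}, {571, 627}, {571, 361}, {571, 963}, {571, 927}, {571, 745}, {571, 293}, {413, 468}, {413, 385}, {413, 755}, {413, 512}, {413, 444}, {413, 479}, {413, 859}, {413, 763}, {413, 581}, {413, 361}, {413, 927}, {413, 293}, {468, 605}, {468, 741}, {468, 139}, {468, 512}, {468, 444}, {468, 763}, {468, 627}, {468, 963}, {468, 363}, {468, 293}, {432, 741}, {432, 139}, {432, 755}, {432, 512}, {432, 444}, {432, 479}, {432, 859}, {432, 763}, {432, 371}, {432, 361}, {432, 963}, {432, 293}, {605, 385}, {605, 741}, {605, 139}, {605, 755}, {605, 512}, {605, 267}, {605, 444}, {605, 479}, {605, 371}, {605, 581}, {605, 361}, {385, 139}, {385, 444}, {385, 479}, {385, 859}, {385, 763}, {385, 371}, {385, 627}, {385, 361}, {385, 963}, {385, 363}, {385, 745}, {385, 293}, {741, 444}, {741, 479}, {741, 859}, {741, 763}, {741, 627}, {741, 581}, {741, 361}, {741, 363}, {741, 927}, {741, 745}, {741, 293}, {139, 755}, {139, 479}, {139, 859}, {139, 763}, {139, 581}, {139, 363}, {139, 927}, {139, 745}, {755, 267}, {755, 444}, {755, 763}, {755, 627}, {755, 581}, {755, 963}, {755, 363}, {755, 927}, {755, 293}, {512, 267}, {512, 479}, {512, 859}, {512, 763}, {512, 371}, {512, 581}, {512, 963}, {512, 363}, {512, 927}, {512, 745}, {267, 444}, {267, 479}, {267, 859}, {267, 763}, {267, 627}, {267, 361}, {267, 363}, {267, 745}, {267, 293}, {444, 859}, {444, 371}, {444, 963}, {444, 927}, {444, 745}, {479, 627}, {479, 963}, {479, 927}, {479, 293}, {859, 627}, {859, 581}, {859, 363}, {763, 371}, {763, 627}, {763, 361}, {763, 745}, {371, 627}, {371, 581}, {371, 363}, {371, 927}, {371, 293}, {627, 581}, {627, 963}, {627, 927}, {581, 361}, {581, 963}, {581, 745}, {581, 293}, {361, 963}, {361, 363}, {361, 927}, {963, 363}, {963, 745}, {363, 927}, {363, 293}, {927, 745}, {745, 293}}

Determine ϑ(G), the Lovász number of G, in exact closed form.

Vertex 371 has 15 neighbors: 612, 269, 214, 571, 432, 605, 385, 512, 444, 763, 627, 581, 363, 927, 293.
Vertex 413 has 15 neighbors: 612, 269, 571, 468, 385, 755, 512, 444, 479, 859, 763, 581, 361, 927, 293.
deg(479) = 15; N(479) = {612, 269, 214, 413, 432, 605, 385, 741, 139, 512, 267, 627, 963, 927, 293}.
Vertex 361 has 15 neighbors: 276, 269, 214, 571, 413, 432, 605, 385, 741, 267, 763, 581, 963, 363, 927.
deg(v) = 15 for all v (|V|=28); this is K(8,2), the Kneser graph.
A has 3 distinct eigenvalues ≈ [15.0, 1.0, -5.0].
Lovász (edge-transitive): ϑ = −28·(-5)/((15)−(-5)) = 7.
= 7.0000000… (decimal).

7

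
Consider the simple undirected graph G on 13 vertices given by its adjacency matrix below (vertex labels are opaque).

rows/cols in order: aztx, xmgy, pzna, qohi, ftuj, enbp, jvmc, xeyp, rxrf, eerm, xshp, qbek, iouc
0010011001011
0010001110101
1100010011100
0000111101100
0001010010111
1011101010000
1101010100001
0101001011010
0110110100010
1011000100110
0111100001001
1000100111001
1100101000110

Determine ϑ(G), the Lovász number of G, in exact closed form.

sqrt(13)

deg(eerm) = 6; N(eerm) = {aztx, pzna, qohi, xeyp, xshp, qbek}.
deg(jvmc) = 6; N(jvmc) = {aztx, xmgy, qohi, enbp, xeyp, iouc}.
N(enbp) = {aztx, pzna, qohi, ftuj, jvmc, rxrf}, |N(enbp)| = 6.
Vertex xeyp has 6 neighbors: xmgy, qohi, jvmc, rxrf, eerm, qbek.
13-vertex 6-regular graph: strongly regular (13,6,2,3).
The 3 distinct eigenvalues: [6.0, 1.30278, -2.30278].
Lovász: ϑ = −13(-sqrt(13)/2 - 1/2)/(6+-(-sqrt(13)/2 - 1/2)) = sqrt(13).
ϑ(G) ≈ 3.60555128.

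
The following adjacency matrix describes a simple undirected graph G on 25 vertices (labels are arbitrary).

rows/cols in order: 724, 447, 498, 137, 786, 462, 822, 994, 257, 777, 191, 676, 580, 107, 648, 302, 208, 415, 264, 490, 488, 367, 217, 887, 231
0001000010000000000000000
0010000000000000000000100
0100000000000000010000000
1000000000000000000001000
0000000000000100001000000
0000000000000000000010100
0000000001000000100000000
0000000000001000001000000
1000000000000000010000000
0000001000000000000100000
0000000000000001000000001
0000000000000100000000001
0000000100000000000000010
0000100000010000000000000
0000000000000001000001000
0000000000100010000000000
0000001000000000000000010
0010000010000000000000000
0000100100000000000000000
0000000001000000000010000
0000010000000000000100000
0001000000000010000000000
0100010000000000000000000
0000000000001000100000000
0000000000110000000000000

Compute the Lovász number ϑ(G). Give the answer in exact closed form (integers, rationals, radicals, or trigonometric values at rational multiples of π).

Vertex 777 has 2 neighbors: 822, 490.
Vertex 676 has 2 neighbors: 107, 231.
deg(994) = 2; N(994) = {580, 264}.
Vertex 462 has 2 neighbors: 488, 217.
25-vertex 2-regular graph: connected 2-regular on 25 ⇒ C_{25}.
Distinct eigenvalues (to 3 d.p.): [2.0, 1.937, 1.753, 1.458, 1.072, 0.618, 0.126, -0.375, -0.852, -1.275, -1.618, -1.86, -1.984].
ϑ = −N·λ_min/(λ_max−λ_min) = −25·(-2*cos(pi/25))/(2−(-2*cos(pi/25))) = 25*cos(pi/25)/(cos(pi/25) + 1).
Numerically 12.45052181.
Check 12 ≤ 25*cos(pi/25)/(cos(pi/25) + 1) ≤ 13: both strict.

25*cos(pi/25)/(cos(pi/25) + 1)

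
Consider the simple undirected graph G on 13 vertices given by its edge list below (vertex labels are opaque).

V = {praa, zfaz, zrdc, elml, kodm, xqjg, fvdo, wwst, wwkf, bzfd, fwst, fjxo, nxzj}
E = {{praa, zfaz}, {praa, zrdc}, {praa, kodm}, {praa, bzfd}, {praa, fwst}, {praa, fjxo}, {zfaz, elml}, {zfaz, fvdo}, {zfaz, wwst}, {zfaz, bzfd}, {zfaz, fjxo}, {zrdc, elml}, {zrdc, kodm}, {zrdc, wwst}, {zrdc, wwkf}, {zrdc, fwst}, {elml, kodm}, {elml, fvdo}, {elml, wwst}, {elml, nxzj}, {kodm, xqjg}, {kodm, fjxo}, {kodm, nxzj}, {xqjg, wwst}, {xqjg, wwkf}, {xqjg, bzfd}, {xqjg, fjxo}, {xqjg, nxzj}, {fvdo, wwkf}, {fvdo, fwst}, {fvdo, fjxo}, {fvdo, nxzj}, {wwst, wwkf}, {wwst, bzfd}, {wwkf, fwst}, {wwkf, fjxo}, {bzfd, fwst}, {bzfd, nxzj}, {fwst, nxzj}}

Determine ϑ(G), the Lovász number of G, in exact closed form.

deg(praa) = 6; N(praa) = {zfaz, zrdc, kodm, bzfd, fwst, fjxo}.
Vertex zfaz has 6 neighbors: praa, elml, fvdo, wwst, bzfd, fjxo.
deg(fvdo) = 6; N(fvdo) = {zfaz, elml, wwkf, fwst, fjxo, nxzj}.
N(zrdc) = {praa, elml, kodm, wwst, wwkf, fwst}, |N(zrdc)| = 6.
13-vertex 6-regular graph: Paley(13): SR with (k,λ,μ)=(6,2,3).
A has 3 distinct eigenvalues ≈ [6.0, 1.303, -2.303].
−13·(-sqrt(13)/2 - 1/2) / ((6)−(-sqrt(13)/2 - 1/2)) = sqrt(13) = ϑ(G).
≈ 3.6056 (to 4 d.p.).

sqrt(13)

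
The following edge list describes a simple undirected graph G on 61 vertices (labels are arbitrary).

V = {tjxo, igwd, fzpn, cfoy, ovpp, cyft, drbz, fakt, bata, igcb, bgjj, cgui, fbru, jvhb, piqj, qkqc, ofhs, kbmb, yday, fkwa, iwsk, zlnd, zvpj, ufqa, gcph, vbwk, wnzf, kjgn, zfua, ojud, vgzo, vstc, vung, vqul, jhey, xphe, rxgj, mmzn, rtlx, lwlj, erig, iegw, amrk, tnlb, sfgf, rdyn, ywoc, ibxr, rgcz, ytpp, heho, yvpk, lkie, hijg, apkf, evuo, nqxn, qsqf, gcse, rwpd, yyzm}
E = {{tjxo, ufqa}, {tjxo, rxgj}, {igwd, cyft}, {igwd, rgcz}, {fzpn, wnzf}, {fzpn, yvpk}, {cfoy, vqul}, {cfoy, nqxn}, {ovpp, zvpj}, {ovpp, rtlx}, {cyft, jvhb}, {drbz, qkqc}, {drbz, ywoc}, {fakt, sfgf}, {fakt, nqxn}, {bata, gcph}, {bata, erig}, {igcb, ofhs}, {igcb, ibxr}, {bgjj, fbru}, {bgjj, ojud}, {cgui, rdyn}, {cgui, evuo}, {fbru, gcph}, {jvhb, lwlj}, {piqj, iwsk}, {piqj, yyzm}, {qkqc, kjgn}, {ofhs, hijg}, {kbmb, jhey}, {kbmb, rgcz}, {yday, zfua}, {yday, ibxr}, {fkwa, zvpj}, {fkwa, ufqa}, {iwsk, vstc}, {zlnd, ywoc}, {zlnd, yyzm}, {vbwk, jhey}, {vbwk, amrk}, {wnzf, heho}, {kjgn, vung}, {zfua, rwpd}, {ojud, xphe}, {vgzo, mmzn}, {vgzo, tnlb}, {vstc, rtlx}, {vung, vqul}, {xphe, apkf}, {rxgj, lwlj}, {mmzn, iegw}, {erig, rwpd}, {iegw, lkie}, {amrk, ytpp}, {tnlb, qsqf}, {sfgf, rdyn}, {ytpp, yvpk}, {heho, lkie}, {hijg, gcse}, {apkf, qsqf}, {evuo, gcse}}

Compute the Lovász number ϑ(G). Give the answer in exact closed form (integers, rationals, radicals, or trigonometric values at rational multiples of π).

61*cos(pi/61)/(cos(pi/61) + 1)

Vertex mmzn has 2 neighbors: vgzo, iegw.
Vertex evuo has 2 neighbors: cgui, gcse.
Vertex rdyn has 2 neighbors: cgui, sfgf.
deg(ofhs) = 2; N(ofhs) = {igcb, hijg}.
2-regular, N=61; the odd cycle C_{61}.
A has 31 distinct eigenvalues ≈ [2.0, 1.9894, 1.957711, 1.905271, 1.832634, 1.74057, 1.630057, 1.502264, 1.358547, 1.200429, 1.029586, 0.847829, 0.657085, 0.459375, 0.256797, 0.051496, -0.154351, -0.358562, -0.558971, -0.753456, -0.939953, -1.116487, -1.281186, -1.432304, -1.56824, -1.687551, -1.788974, -1.871434, -1.934055, -1.976176, -1.997348].
Lovász: ϑ = −61(-2*cos(pi/61))/(2+-(-1)*2*cos(pi/61)) = 61*cos(pi/61)/(cos(pi/61) + 1).
= 30.479766… (decimal).
α=30, χ(Ḡ)=31; ϑ=61*cos(pi/61)/(cos(pi/61) + 1) lies between (both strict).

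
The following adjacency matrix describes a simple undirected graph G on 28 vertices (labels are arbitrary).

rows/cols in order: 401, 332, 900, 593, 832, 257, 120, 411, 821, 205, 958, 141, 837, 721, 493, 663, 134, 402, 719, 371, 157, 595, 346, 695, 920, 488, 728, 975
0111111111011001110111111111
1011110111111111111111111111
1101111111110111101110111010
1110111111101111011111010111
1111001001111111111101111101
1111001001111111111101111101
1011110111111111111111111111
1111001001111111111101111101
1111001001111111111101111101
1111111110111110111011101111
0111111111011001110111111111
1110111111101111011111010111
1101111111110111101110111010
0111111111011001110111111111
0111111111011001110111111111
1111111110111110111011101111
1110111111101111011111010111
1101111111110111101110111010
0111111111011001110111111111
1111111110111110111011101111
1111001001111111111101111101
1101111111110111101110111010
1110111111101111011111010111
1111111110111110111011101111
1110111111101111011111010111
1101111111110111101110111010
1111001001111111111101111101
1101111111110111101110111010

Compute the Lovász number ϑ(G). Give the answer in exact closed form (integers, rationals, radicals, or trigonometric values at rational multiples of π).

6

Vertex 821 has 22 neighbors: 401, 332, 900, 593, 120, 205, 958, 141, 837, 721, 493, 663, 134, 402, 719, 371, 595, 346, 695, 920, 488, 975.
N(721) = {332, 900, 593, 832, 257, 120, 411, 821, 205, 141, 837, 663, 134, 402, 371, 157, 595, 346, 695, 920, 488, 728, 975}, |N(721)| = 23.
deg(920) = 23; N(920) = {401, 332, 900, 832, 257, 120, 411, 821, 205, 958, 837, 721, 493, 663, 402, 719, 371, 157, 595, 695, 488, 728, 975}.
Vertex 719 has 23 neighbors: 332, 900, 593, 832, 257, 120, 411, 821, 205, 141, 837, 663, 134, 402, 371, 157, 595, 346, 695, 920, 488, 728, 975.
Complete 6-partite, parts [6, 6, 5, 5, 4, 2]: perfect, ϑ = α = 6.
≈ 6.000000 (to 6 d.p.).
α=6, χ(Ḡ)=6; ϑ=6 lies between (collapsed).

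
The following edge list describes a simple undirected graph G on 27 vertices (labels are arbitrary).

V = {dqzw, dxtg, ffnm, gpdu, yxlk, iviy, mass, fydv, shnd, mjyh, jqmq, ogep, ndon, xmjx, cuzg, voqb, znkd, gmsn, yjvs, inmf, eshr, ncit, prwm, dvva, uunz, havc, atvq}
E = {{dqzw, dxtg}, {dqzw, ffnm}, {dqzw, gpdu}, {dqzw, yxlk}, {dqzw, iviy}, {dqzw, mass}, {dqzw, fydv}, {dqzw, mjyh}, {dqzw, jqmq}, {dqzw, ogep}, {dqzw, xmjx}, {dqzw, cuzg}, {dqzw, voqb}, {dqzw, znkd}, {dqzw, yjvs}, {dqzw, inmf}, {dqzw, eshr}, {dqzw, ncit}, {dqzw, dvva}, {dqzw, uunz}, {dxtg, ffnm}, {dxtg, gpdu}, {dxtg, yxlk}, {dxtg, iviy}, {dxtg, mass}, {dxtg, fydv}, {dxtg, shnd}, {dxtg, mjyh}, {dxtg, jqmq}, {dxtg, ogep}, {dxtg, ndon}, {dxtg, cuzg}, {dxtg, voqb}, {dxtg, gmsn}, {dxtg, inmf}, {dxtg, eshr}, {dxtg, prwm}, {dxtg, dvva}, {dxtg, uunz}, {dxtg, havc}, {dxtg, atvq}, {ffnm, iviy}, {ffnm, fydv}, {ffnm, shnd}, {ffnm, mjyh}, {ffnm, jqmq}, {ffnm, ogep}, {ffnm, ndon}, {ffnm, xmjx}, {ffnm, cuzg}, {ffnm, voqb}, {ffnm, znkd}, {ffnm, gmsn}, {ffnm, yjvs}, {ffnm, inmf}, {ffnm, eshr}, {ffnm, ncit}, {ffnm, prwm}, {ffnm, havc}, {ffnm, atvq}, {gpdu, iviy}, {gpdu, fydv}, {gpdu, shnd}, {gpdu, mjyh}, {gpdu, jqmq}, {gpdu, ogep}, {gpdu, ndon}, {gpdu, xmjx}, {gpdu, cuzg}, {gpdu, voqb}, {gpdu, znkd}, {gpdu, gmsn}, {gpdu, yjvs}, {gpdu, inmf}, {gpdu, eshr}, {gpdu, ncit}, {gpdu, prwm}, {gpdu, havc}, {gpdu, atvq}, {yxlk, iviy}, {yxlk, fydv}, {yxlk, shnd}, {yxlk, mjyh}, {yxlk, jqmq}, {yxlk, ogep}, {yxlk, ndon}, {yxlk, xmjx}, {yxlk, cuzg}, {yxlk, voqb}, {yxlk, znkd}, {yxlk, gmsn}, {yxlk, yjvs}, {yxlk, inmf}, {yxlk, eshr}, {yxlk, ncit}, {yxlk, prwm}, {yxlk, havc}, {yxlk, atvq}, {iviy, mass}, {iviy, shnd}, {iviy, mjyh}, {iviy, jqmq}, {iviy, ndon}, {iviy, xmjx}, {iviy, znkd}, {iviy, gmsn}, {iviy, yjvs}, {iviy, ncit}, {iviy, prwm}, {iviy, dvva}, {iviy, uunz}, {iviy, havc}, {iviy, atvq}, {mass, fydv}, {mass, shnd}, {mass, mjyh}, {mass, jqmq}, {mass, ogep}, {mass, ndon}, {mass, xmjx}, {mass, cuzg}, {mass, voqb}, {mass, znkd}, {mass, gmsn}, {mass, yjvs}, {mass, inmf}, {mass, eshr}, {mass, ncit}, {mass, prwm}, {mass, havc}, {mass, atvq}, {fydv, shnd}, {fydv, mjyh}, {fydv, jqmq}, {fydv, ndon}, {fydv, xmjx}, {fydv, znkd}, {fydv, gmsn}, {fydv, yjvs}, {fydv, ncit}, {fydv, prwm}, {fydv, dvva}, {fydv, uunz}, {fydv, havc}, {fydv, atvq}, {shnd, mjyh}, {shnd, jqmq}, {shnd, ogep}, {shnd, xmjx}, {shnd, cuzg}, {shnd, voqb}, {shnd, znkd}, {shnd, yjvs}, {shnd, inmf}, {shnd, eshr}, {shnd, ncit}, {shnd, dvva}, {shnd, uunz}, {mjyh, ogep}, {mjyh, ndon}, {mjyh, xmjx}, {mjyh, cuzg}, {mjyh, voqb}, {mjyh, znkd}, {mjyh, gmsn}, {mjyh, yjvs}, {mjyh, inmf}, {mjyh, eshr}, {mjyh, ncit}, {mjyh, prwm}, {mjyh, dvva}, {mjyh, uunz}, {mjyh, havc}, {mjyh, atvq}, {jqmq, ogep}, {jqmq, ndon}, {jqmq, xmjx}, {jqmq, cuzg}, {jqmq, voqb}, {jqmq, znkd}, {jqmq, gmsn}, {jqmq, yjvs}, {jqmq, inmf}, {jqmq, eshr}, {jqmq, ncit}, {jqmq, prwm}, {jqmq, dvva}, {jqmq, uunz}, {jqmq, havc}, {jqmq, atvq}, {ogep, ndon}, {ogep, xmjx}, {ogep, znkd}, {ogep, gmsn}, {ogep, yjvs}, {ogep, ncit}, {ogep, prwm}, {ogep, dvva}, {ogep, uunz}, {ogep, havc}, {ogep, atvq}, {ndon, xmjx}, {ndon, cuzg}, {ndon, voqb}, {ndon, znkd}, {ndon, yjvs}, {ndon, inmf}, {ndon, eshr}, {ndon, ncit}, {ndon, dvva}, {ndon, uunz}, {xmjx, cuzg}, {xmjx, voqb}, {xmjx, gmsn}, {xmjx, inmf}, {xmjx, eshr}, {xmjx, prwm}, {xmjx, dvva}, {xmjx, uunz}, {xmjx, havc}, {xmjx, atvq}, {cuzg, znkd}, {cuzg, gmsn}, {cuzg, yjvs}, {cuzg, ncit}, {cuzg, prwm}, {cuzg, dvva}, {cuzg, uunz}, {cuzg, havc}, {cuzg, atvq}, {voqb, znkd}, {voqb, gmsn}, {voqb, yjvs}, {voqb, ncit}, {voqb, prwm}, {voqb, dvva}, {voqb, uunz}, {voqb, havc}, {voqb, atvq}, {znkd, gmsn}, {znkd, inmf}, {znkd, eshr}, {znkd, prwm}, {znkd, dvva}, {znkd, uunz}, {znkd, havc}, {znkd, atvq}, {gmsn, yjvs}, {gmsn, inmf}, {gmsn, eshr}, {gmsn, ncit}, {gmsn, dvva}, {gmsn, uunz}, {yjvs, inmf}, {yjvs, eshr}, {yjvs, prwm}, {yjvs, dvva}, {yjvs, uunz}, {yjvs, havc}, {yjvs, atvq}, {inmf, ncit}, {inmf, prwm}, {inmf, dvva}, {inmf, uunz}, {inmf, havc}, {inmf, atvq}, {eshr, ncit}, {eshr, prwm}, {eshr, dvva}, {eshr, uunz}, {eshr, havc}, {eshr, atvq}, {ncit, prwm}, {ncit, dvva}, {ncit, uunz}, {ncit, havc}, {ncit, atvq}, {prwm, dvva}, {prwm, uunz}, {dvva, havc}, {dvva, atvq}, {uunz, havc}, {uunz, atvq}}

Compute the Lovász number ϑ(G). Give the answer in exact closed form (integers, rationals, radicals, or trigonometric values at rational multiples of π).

7

deg(uunz) = 21; N(uunz) = {dqzw, dxtg, iviy, fydv, shnd, mjyh, jqmq, ogep, ndon, xmjx, cuzg, voqb, znkd, gmsn, yjvs, inmf, eshr, ncit, prwm, havc, atvq}.
Vertex ogep has 20 neighbors: dqzw, dxtg, ffnm, gpdu, yxlk, mass, shnd, mjyh, jqmq, ndon, xmjx, znkd, gmsn, yjvs, ncit, prwm, dvva, uunz, havc, atvq.
deg(cuzg) = 20; N(cuzg) = {dqzw, dxtg, ffnm, gpdu, yxlk, mass, shnd, mjyh, jqmq, ndon, xmjx, znkd, gmsn, yjvs, ncit, prwm, dvva, uunz, havc, atvq}.
deg(dxtg) = 22; N(dxtg) = {dqzw, ffnm, gpdu, yxlk, iviy, mass, fydv, shnd, mjyh, jqmq, ogep, ndon, cuzg, voqb, gmsn, inmf, eshr, prwm, dvva, uunz, havc, atvq}.
Complete multipartite on [7, 7, 6, 5, 2]: sandwich collapses at ϑ=7.
ϑ(G) ≈ 7.0000.
Check 7 ≤ 7 ≤ 7: collapsed.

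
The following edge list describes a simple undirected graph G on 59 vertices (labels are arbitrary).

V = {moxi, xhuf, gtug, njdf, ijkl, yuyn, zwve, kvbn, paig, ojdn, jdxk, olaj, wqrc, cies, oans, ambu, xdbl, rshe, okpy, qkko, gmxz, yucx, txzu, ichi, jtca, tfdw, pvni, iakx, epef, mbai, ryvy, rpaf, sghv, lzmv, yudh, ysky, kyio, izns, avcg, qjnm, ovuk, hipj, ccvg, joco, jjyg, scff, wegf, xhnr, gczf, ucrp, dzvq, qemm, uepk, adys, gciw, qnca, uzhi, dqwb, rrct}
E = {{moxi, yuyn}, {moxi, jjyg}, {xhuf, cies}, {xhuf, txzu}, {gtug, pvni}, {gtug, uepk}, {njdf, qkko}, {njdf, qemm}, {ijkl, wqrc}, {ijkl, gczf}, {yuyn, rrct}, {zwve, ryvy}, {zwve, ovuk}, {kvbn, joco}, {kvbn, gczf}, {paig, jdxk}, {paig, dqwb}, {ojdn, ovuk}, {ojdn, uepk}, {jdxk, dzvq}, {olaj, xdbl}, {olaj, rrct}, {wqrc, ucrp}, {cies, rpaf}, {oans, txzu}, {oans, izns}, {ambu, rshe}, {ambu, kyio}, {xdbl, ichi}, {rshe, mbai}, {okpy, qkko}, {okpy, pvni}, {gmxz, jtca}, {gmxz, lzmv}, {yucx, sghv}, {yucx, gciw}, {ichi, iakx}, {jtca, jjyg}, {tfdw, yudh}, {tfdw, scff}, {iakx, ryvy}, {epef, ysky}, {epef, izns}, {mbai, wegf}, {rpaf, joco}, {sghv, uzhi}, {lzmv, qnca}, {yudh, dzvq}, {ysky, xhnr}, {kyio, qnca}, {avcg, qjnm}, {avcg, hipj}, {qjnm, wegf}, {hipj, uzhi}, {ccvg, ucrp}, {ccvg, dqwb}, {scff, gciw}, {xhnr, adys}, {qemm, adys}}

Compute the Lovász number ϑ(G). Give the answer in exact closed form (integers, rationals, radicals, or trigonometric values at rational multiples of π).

59*cos(pi/59)/(cos(pi/59) + 1)

N(yuyn) = {moxi, rrct}, |N(yuyn)| = 2.
Vertex wegf has 2 neighbors: mbai, qjnm.
N(yucx) = {sghv, gciw}, |N(yucx)| = 2.
deg(xhnr) = 2; N(xhnr) = {ysky, adys}.
2-regular, N=59; this is C_{59}, the 59-cycle.
spec(A) ≈ [2.0, 1.98867, 1.95481, 1.8988, 1.82127, 1.72311, 1.60542, 1.46955, 1.31702, 1.14957, 0.9691, 0.77765, 0.57738, 0.37058, 0.15957, -0.05324, -0.26545, -0.47465, -0.67848, -0.87461, -1.06084, -1.23505, -1.39526, -1.53967, -1.66663, -1.7747, -1.86267, -1.92954, -1.97454, -1.99717] (distinct, 5 d.p.).
λ_max=2, λ_min=-2*cos(pi/59); ϑ = −59·λ_min/(λ_max−λ_min) = 59*cos(pi/59)/(cos(pi/59) + 1).
= 29.479080… (decimal).
α=29, χ(Ḡ)=30; ϑ=59*cos(pi/59)/(cos(pi/59) + 1) lies between (both strict).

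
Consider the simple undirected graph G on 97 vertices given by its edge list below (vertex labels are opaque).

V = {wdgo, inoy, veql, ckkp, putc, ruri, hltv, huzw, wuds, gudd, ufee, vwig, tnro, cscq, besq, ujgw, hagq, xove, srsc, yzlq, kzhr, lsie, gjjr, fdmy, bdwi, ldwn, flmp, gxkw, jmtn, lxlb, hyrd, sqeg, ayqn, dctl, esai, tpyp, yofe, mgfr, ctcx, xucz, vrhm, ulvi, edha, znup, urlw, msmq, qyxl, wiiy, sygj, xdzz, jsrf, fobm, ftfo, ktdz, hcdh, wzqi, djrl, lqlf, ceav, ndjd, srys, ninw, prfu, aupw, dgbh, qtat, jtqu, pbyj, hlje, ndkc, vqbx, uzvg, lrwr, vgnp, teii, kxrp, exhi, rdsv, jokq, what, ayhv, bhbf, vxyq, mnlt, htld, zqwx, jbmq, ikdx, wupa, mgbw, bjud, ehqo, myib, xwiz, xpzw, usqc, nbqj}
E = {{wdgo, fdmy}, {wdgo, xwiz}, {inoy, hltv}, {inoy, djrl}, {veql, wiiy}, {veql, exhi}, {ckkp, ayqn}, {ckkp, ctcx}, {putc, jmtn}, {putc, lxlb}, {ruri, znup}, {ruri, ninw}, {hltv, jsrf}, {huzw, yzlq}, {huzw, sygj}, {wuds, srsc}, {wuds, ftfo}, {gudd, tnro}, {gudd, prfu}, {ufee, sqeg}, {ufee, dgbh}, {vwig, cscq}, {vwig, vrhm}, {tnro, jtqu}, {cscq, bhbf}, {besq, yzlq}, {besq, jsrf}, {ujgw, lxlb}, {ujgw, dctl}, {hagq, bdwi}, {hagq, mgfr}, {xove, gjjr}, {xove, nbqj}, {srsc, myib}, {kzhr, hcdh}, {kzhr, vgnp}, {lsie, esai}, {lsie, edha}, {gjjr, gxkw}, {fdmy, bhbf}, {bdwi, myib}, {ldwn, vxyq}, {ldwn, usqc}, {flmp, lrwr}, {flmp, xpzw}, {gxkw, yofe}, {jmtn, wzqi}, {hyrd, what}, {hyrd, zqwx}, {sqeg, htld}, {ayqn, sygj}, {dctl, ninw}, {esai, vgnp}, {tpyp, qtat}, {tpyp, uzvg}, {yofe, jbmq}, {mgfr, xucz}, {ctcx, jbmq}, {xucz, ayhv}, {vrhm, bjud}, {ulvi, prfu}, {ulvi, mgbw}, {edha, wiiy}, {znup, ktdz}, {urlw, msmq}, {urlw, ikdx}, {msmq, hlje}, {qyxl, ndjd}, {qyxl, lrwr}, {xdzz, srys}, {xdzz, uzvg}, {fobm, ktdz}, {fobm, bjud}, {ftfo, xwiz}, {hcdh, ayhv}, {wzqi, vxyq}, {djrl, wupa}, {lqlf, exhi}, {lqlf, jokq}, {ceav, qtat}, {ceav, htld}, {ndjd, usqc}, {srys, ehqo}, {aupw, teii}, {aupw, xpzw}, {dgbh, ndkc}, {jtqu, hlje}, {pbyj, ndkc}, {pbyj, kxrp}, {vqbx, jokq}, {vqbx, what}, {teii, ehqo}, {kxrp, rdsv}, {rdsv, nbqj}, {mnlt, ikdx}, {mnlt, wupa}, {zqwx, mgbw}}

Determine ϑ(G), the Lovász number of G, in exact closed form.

97*cos(pi/97)/(cos(pi/97) + 1)

Vertex bdwi has 2 neighbors: hagq, myib.
deg(vxyq) = 2; N(vxyq) = {ldwn, wzqi}.
deg(edha) = 2; N(edha) = {lsie, wiiy}.
N(hltv) = {inoy, jsrf}, |N(hltv)| = 2.
Every vertex has degree 2 (N=97); this is C_{97}, the 97-cycle.
A has 49 distinct eigenvalues ≈ [2.0, 1.9958, 1.9832, 1.9624, 1.9332, 1.896, 1.8508, 1.7979, 1.7374, 1.6697, 1.5949, 1.5134, 1.4256, 1.3318, 1.2325, 1.1279, 1.0186, 0.9051, 0.7878, 0.6671, 0.5437, 0.4179, 0.2905, 0.1618, 0.0324, -0.0971, -0.2262, -0.3544, -0.481, -0.6057, -0.7278, -0.8469, -0.9624, -1.0738, -1.1808, -1.2828, -1.3794, -1.4703, -1.555, -1.6331, -1.7044, -1.7686, -1.8253, -1.8744, -1.9156, -1.9488, -1.9738, -1.9906, -1.999].
Lovász: ϑ = −97(-2*cos(pi/97))/(2+-(-1)*2*cos(pi/97)) = 97*cos(pi/97)/(cos(pi/97) + 1).
ϑ(G) ≈ 48.487279214.
48 ≤ 97*cos(pi/97)/(cos(pi/97) + 1) ≤ 49: both strict.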